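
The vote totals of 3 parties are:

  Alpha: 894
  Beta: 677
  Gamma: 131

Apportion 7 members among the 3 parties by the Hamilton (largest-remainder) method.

Alpha: 4; Beta: 3; Gamma: 0

Standard divisor: 1702 ÷ 7 ≈ 243.143.
Standard quotas: Alpha 3.677, Beta 2.784, Gamma 0.539.
Lower quotas: Alpha 3, Beta 2, Gamma 0 (sum 5, leaving 2 seats).
Remainders in descending order: Beta 0.784, Alpha 0.677, Gamma 0.539.
Largest remainders: Beta, Alpha receive the extra seats.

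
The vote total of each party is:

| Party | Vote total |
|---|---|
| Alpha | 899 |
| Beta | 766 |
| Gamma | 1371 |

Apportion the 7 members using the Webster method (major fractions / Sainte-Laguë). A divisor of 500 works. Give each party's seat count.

Alpha 2, Beta 2, Gamma 3

With modified divisor 500: modified quotas Alpha 1.798, Beta 1.532, Gamma 2.742.
Rounding to the nearest integer: Alpha 2, Beta 2, Gamma 3 (total 7).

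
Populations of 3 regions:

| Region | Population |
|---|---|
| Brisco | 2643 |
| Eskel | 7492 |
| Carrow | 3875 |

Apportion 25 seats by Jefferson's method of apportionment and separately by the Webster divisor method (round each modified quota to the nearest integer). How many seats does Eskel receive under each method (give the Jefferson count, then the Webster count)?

14 and 13

Jefferson: Brisco 4, Eskel 14, Carrow 7.
Webster: Brisco 5, Eskel 13, Carrow 7.
Eskel gets 14 under Jefferson and 13 under Webster.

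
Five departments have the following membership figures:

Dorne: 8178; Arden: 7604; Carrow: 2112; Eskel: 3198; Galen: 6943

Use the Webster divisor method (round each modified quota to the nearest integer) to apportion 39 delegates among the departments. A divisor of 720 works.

Dorne: 11; Arden: 11; Carrow: 3; Eskel: 4; Galen: 10

With modified divisor 720: modified quotas Dorne 11.358, Arden 10.561, Carrow 2.933, Eskel 4.442, Galen 9.643.
Rounding to the nearest integer: Dorne 11, Arden 11, Carrow 3, Eskel 4, Galen 10 (total 39).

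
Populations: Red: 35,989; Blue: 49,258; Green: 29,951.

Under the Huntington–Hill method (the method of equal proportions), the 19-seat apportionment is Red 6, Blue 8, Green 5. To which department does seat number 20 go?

Priority for the next seat is population ÷ (√(s·(s+1))).
Priorities: Red 5553.223, Blue 5805.111, Green 5468.279.
Highest priority: Blue.

Blue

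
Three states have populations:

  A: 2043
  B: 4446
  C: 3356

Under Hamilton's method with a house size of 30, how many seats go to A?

6

Total 9845; standard divisor 9845/30 ≈ 328.167.
Standard quotas: A 6.225, B 13.548, C 10.227.
Lower quotas: A 6, B 13, C 10 (sum 29, leaving 1 seat).
Remainders in descending order: B 0.548, C 0.227, A 0.225.
Largest remainder: B receives the extra seat.
A receives 6.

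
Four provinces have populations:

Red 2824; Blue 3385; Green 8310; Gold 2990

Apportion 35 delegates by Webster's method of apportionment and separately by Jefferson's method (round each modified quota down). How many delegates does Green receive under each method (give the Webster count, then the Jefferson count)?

16 and 17

Webster: Red 6, Blue 7, Green 16, Gold 6.
Jefferson: Red 5, Blue 7, Green 17, Gold 6.
Green gets 16 under Webster and 17 under Jefferson.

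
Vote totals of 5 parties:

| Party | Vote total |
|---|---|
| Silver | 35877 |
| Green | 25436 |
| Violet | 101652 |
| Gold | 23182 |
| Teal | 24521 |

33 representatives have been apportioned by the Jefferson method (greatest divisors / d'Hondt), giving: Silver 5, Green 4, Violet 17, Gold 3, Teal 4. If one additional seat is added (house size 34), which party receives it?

Silver

Priority for the next seat is population ÷ (current seats + 1).
Priorities: Silver 5979.500, Green 5087.200, Violet 5647.333, Gold 5795.500, Teal 4904.200.
Highest priority: Silver.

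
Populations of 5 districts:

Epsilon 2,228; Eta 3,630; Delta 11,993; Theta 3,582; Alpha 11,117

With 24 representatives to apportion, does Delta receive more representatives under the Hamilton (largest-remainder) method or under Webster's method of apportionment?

Hamilton: Epsilon 2, Eta 3, Delta 9, Theta 2, Alpha 8.
Webster: Epsilon 2, Eta 3, Delta 8, Theta 3, Alpha 8.
Delta gets 9 under Hamilton and 8 under Webster.

Hamilton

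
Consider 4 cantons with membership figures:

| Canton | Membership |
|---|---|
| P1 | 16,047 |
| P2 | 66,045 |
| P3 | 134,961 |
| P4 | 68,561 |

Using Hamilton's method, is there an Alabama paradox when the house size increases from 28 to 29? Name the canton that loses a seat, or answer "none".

P1

At 28 seats: P1 2, P2 6, P3 13, P4 7.
At 29 seats: P1 1, P2 7, P3 14, P4 7.
P1 drops from 2 to 1.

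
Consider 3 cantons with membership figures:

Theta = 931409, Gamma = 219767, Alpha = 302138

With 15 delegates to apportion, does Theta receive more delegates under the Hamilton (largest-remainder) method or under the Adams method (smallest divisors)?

Hamilton

Hamilton: Theta 10, Gamma 2, Alpha 3.
Adams: Theta 9, Gamma 3, Alpha 3.
Theta gets 10 under Hamilton and 9 under Adams.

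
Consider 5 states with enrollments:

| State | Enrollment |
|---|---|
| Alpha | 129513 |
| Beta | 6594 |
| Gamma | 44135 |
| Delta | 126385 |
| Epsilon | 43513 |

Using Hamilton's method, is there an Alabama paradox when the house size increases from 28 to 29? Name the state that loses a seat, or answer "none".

At 28 seats: Alpha 10, Beta 1, Gamma 4, Delta 10, Epsilon 3.
At 29 seats: Alpha 11, Beta 0, Gamma 4, Delta 10, Epsilon 4.
Beta drops from 1 to 0.

Beta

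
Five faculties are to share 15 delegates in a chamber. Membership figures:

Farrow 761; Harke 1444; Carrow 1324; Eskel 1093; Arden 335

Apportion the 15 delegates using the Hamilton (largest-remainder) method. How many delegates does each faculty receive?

Farrow: 2, Harke: 5, Carrow: 4, Eskel: 3, Arden: 1

Standard divisor: 4957 ÷ 15 ≈ 330.467.
Standard quotas: Farrow 2.303, Harke 4.370, Carrow 4.006, Eskel 3.307, Arden 1.014.
Lower quotas: Farrow 2, Harke 4, Carrow 4, Eskel 3, Arden 1 (sum 14, leaving 1 seat).
Remainders in descending order: Harke 0.370, Eskel 0.307, Farrow 0.303, Arden 0.014, Carrow 0.006.
The surplus seat goes to Harke.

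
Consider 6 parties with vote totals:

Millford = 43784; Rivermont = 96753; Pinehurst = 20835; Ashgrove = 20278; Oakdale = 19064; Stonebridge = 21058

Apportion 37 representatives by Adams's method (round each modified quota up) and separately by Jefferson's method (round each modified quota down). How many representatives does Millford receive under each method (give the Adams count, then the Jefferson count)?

7 and 8

Adams: Millford 7, Rivermont 15, Pinehurst 4, Ashgrove 4, Oakdale 3, Stonebridge 4.
Jefferson: Millford 8, Rivermont 17, Pinehurst 3, Ashgrove 3, Oakdale 3, Stonebridge 3.
Millford gets 7 under Adams and 8 under Jefferson.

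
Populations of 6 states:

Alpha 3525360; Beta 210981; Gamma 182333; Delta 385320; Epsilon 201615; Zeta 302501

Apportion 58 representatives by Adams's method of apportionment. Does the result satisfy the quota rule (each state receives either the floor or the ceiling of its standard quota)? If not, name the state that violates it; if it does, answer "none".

Standard quotas: Alpha 42.526, Beta 2.545, Gamma 2.199, Delta 4.648, Epsilon 2.432, Zeta 3.649.
Adams allocation: Alpha 40, Beta 3, Gamma 3, Delta 5, Epsilon 3, Zeta 4.
Alpha has quota 42.526 (lower 42, upper 43) but receives 40 — outside the quota interval.

Alpha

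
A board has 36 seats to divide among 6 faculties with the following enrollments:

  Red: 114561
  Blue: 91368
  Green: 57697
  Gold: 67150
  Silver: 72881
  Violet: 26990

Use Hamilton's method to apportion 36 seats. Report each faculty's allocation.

Red=9, Blue=8, Green=5, Gold=6, Silver=6, Violet=2

The standard divisor is 430647/36 ≈ 11962.417.
Standard quotas: Red 9.5767, Blue 7.6379, Green 4.8232, Gold 5.6134, Silver 6.0925, Violet 2.2562.
Lower quotas: Red 9, Blue 7, Green 4, Gold 5, Silver 6, Violet 2 (sum 33, leaving 3 seats).
Remainders in descending order: Green 0.8232, Blue 0.6379, Gold 0.6134, Red 0.5767, Violet 0.2562, Silver 0.0925.
The surplus seats go to Green, Blue, Gold.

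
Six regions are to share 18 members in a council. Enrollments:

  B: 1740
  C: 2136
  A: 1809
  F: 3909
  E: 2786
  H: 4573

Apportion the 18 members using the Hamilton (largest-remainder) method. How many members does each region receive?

The standard divisor is 16953/18 ≈ 941.833.
Standard quotas: B 1.847, C 2.268, A 1.921, F 4.150, E 2.958, H 4.855.
Lower quotas: B 1, C 2, A 1, F 4, E 2, H 4 (sum 14, leaving 4 seats).
Remainders in descending order: E 0.958, A 0.921, H 0.855, B 0.847, C 0.268, F 0.150.
Largest remainders: E, A, H, B receive the extra seats.

B=2, C=2, A=2, F=4, E=3, H=5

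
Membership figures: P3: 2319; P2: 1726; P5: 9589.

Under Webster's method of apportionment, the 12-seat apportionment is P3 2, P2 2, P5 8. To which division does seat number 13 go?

P5

Priority for the next seat is population ÷ (current seats + 0.5).
Priorities: P3 927.600, P2 690.400, P5 1128.118.
Highest priority: P5.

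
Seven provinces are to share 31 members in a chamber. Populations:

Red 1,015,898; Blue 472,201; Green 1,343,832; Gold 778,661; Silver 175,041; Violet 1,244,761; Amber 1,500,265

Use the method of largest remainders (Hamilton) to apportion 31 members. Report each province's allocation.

Red 5; Blue 2; Green 6; Gold 4; Silver 1; Violet 6; Amber 7

Standard divisor: 6530659 ÷ 31 ≈ 210666.419.
Standard quotas: Red 4.8223, Blue 2.2415, Green 6.3790, Gold 3.6962, Silver 0.8309, Violet 5.9087, Amber 7.1215.
Lower quotas: Red 4, Blue 2, Green 6, Gold 3, Silver 0, Violet 5, Amber 7 (sum 27, leaving 4 seats).
Remainders in descending order: Violet 0.9087, Silver 0.8309, Red 0.8223, Gold 0.6962, Green 0.3790, Blue 0.2415, Amber 0.1215.
Largest remainders: Violet, Silver, Red, Gold receive the extra seats.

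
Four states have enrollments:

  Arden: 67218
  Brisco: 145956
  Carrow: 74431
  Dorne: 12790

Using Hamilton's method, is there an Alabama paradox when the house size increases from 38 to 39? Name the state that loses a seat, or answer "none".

Dorne

At 38 seats: Arden 9, Brisco 18, Carrow 9, Dorne 2.
At 39 seats: Arden 9, Brisco 19, Carrow 10, Dorne 1.
Dorne drops from 2 to 1.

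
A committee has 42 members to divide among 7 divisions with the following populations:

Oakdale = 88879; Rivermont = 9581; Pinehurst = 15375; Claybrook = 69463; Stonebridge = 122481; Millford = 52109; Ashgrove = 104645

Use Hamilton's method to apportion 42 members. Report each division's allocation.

Oakdale=8, Rivermont=1, Pinehurst=1, Claybrook=6, Stonebridge=11, Millford=5, Ashgrove=10

Total 462533; standard divisor 462533/42 ≈ 11012.69.
Standard quotas: Oakdale 8.0706, Rivermont 0.8700, Pinehurst 1.3961, Claybrook 6.3075, Stonebridge 11.1218, Millford 4.7317, Ashgrove 9.5022.
Lower quotas: Oakdale 8, Rivermont 0, Pinehurst 1, Claybrook 6, Stonebridge 11, Millford 4, Ashgrove 9 (sum 39, leaving 3 seats).
Remainders in descending order: Rivermont 0.8700, Millford 0.7317, Ashgrove 0.5022, Pinehurst 0.3961, Claybrook 0.3075, Stonebridge 0.1218, Oakdale 0.0706.
The surplus seats go to Rivermont, Millford, Ashgrove.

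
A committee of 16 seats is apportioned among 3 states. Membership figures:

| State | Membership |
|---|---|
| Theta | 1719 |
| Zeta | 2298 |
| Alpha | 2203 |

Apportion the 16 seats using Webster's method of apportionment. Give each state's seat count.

Standard divisor 6220/16 ≈ 388.75; standard quotas: Theta 4.422, Zeta 5.911, Alpha 5.667.
Rounding to the nearest integer gives Theta 4, Zeta 6, Alpha 6 — total 16, matching the house size, so no adjustment is needed.

Theta 4, Zeta 6, Alpha 6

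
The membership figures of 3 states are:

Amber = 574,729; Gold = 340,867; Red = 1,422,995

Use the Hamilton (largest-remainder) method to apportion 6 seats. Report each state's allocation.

Standard divisor: 2338591 ÷ 6 ≈ 389765.167.
Standard quotas: Amber 1.4746, Gold 0.8745, Red 3.6509.
Lower quotas: Amber 1, Gold 0, Red 3 (sum 4, leaving 2 seats).
Remainders in descending order: Gold 0.8745, Red 0.6509, Amber 0.4746.
Largest remainders: Gold, Red receive the extra seats.

Amber=1; Gold=1; Red=4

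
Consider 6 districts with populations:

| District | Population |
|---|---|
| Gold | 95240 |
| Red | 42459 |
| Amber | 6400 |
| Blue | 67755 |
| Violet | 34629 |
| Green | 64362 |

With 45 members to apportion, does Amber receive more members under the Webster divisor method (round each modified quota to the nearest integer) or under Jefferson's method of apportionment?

Webster

Webster: Gold 14, Red 6, Amber 1, Blue 10, Violet 5, Green 9.
Jefferson: Gold 14, Red 6, Amber 0, Blue 10, Violet 5, Green 10.
Amber gets 1 under Webster and 0 under Jefferson.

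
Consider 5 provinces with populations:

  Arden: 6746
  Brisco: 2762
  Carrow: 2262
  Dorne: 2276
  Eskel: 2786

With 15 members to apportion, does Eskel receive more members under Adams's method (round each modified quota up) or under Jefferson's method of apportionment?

Adams

Adams: Arden 5, Brisco 3, Carrow 2, Dorne 2, Eskel 3.
Jefferson: Arden 7, Brisco 2, Carrow 2, Dorne 2, Eskel 2.
Eskel gets 3 under Adams and 2 under Jefferson.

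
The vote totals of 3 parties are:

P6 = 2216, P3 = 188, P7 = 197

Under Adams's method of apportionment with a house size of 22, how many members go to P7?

Standard divisor 2601/22 ≈ 118.227; standard quotas: P6 18.744, P3 1.590, P7 1.666.
Rounding up gives 19, 2, 2 = 23 seats, so the divisor must be adjusted.
With modified divisor 130: modified quotas P6 17.046, P3 1.446, P7 1.515.
Rounding up: P6 18, P3 2, P7 2 (total 22).
P7 receives 2.

2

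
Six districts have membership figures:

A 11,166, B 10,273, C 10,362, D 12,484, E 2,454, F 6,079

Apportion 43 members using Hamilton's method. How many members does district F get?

The standard divisor is 52818/43 ≈ 1228.326.
Standard quotas: A 9.0904, B 8.3634, C 8.4359, D 10.1634, E 1.9978, F 4.9490.
Lower quotas: A 9, B 8, C 8, D 10, E 1, F 4 (sum 40, leaving 3 seats).
Remainders in descending order: E 0.9978, F 0.9490, C 0.4359, B 0.3634, D 0.1634, A 0.0904.
The surplus seats go to E, F, C.
F receives 5.

5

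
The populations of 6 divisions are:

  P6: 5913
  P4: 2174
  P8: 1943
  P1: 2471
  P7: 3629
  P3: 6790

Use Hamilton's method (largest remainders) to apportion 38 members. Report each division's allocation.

P6=10, P4=4, P8=3, P1=4, P7=6, P3=11

Total 22920; standard divisor 22920/38 ≈ 603.158.
Standard quotas: P6 9.8034, P4 3.6044, P8 3.2214, P1 4.0968, P7 6.0167, P3 11.2574.
Lower quotas: P6 9, P4 3, P8 3, P1 4, P7 6, P3 11 (sum 36, leaving 2 seats).
Remainders in descending order: P6 0.8034, P4 0.6044, P3 0.2574, P8 0.2214, P1 0.0968, P7 0.0167.
The surplus seats go to P6, P4.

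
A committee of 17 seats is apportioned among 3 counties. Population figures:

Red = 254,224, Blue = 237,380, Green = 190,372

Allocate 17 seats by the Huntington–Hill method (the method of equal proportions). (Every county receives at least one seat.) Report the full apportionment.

Red 6, Blue 6, Green 5

With divisor 40898: modified quotas Red 6.216, Blue 5.804, Green 4.655.
Geometric-mean thresholds: Red √(6·7)=6.481, Blue √(5·6)=5.477, Green √(4·5)=4.472.
Each quota rounded against its threshold gives Red 6, Blue 6, Green 5 (total 17).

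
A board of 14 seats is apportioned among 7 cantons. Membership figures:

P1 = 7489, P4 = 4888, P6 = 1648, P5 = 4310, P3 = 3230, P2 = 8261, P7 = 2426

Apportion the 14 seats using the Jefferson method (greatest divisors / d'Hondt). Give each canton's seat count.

Standard divisor 32252/14 ≈ 2303.714; standard quotas: P1 3.251, P4 2.122, P6 0.715, P5 1.871, P3 1.402, P2 3.586, P7 1.053.
Rounding down gives 3, 2, 0, 1, 1, 3, 1 = 11 seats, so the divisor must be adjusted.
With modified divisor 1800: modified quotas P1 4.161, P4 2.716, P6 0.916, P5 2.394, P3 1.794, P2 4.589, P7 1.348.
Rounding down: P1 4, P4 2, P6 0, P5 2, P3 1, P2 4, P7 1 (total 14).

P1 4, P4 2, P6 0, P5 2, P3 1, P2 4, P7 1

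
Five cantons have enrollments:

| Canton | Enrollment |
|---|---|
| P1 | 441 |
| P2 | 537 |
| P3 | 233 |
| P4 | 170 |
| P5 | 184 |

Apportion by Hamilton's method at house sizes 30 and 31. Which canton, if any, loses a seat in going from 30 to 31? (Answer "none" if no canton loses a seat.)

At 30 seats: P1 8, P2 10, P3 5, P4 3, P5 4.
At 31 seats: P1 9, P2 11, P3 4, P4 3, P5 4.
P3 drops from 5 to 4.

P3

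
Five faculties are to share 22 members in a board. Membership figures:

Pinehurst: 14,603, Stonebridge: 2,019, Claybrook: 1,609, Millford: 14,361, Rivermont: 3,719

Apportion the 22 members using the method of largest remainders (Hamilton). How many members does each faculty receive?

Pinehurst=9, Stonebridge=1, Claybrook=1, Millford=9, Rivermont=2

The standard divisor is 36311/22 ≈ 1650.5.
Standard quotas: Pinehurst 8.8476, Stonebridge 1.2233, Claybrook 0.9749, Millford 8.7010, Rivermont 2.2533.
Lower quotas: Pinehurst 8, Stonebridge 1, Claybrook 0, Millford 8, Rivermont 2 (sum 19, leaving 3 seats).
Remainders in descending order: Claybrook 0.9749, Pinehurst 0.8476, Millford 0.7010, Rivermont 0.2533, Stonebridge 0.2233.
The surplus seats go to Claybrook, Pinehurst, Millford.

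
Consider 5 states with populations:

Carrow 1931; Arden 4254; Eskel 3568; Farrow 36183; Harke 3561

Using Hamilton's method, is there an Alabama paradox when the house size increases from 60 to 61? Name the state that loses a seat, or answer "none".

At 60 seats: Carrow 3, Arden 5, Eskel 4, Farrow 44, Harke 4.
At 61 seats: Carrow 2, Arden 5, Eskel 5, Farrow 45, Harke 4.
Carrow drops from 3 to 2.

Carrow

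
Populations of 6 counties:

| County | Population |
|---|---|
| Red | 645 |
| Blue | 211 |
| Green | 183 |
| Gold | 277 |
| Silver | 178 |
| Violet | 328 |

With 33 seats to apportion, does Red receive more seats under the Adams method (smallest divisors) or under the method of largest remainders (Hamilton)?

Adams: Red 11, Blue 4, Green 4, Gold 5, Silver 3, Violet 6.
Hamilton: Red 12, Blue 4, Green 3, Gold 5, Silver 3, Violet 6.
Red gets 11 under Adams and 12 under Hamilton.

Hamilton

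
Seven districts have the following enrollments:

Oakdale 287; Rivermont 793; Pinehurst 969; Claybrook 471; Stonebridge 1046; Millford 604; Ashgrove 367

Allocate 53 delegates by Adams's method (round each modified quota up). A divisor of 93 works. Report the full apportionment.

With modified divisor 93: modified quotas Oakdale 3.086, Rivermont 8.527, Pinehurst 10.419, Claybrook 5.065, Stonebridge 11.247, Millford 6.495, Ashgrove 3.946.
Rounding up: Oakdale 4, Rivermont 9, Pinehurst 11, Claybrook 6, Stonebridge 12, Millford 7, Ashgrove 4 (total 53).

Oakdale 4, Rivermont 9, Pinehurst 11, Claybrook 6, Stonebridge 12, Millford 7, Ashgrove 4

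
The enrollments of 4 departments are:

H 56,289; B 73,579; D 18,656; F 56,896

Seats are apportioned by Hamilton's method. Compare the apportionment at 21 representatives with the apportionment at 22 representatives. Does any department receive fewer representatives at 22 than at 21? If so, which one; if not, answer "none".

none

At 21 seats: H 6, B 7, D 2, F 6.
At 22 seats: H 6, B 8, D 2, F 6.
No department's allocation decreased.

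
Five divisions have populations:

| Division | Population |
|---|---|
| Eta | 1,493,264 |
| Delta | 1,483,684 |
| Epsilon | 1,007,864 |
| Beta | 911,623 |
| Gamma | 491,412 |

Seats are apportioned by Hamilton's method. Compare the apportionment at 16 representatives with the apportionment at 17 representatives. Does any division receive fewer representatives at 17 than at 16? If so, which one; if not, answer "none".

Gamma

At 16 seats: Eta 4, Delta 4, Epsilon 3, Beta 3, Gamma 2.
At 17 seats: Eta 5, Delta 5, Epsilon 3, Beta 3, Gamma 1.
Gamma drops from 2 to 1.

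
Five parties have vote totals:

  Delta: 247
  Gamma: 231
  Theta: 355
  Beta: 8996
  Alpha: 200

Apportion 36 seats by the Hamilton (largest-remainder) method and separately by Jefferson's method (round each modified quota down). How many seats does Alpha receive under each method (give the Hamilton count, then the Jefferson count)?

Hamilton: Delta 1, Gamma 1, Theta 1, Beta 32, Alpha 1.
Jefferson: Delta 0, Gamma 0, Theta 1, Beta 35, Alpha 0.
Alpha gets 1 under Hamilton and 0 under Jefferson.

1 and 0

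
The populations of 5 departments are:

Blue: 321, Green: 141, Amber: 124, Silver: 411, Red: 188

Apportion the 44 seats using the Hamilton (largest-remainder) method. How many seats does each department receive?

Total 1185; standard divisor 1185/44 ≈ 26.932.
Standard quotas: Blue 11.919, Green 5.235, Amber 4.604, Silver 15.261, Red 6.981.
Lower quotas: Blue 11, Green 5, Amber 4, Silver 15, Red 6 (sum 41, leaving 3 seats).
Remainders in descending order: Red 0.981, Blue 0.919, Amber 0.604, Silver 0.261, Green 0.235.
The surplus seats go to Red, Blue, Amber.

Blue 12, Green 5, Amber 5, Silver 15, Red 7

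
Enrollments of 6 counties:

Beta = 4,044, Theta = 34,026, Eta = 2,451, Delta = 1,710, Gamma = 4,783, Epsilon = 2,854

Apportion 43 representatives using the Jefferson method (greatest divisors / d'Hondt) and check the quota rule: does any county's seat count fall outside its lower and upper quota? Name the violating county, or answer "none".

Theta

Standard quotas: Beta 3.487, Theta 29.340, Eta 2.113, Delta 1.474, Gamma 4.124, Epsilon 2.461.
Jefferson allocation: Beta 3, Theta 31, Eta 2, Delta 1, Gamma 4, Epsilon 2.
Theta has quota 29.340 (lower 29, upper 30) but receives 31 — outside the quota interval.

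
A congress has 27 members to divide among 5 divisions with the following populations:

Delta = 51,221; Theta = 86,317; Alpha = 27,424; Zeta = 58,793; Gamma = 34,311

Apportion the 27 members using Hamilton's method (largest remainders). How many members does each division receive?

The standard divisor is 258066/27 = 9558.
Standard quotas: Delta 5.3590, Theta 9.0309, Alpha 2.8692, Zeta 6.1512, Gamma 3.5898.
Lower quotas: Delta 5, Theta 9, Alpha 2, Zeta 6, Gamma 3 (sum 25, leaving 2 seats).
Remainders in descending order: Alpha 0.8692, Gamma 0.5898, Delta 0.3590, Zeta 0.1512, Theta 0.0309.
Largest remainders: Alpha, Gamma receive the extra seats.

Delta 5, Theta 9, Alpha 3, Zeta 6, Gamma 4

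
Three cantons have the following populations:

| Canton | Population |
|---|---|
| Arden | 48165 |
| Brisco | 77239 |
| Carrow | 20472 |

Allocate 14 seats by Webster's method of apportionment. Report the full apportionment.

Arden 5; Brisco 7; Carrow 2

Standard divisor 145876/14 ≈ 10419.714; standard quotas: Arden 4.622, Brisco 7.413, Carrow 1.965.
Rounding to the nearest integer gives Arden 5, Brisco 7, Carrow 2 — total 14, matching the house size, so no adjustment is needed.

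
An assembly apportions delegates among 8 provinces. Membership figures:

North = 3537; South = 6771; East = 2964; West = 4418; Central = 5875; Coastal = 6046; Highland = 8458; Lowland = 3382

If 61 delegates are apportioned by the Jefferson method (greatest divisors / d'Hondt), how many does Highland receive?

13

Standard divisor 41451/61 ≈ 679.525; standard quotas: North 5.205, South 9.964, East 4.362, West 6.502, Central 8.646, Coastal 8.897, Highland 12.447, Lowland 4.977.
Rounding down gives 5, 9, 4, 6, 8, 8, 12, 4 = 56 seats, so the divisor must be adjusted.
With modified divisor 640: modified quotas North 5.527, South 10.580, East 4.631, West 6.903, Central 9.180, Coastal 9.447, Highland 13.216, Lowland 5.284.
Rounding down: North 5, South 10, East 4, West 6, Central 9, Coastal 9, Highland 13, Lowland 5 (total 61).
Highland receives 13.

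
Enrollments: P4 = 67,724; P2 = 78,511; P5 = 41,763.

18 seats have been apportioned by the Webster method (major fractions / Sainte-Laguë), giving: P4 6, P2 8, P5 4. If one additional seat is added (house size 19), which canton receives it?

P4

Priority for the next seat is population ÷ (current seats + 0.5).
Priorities: P4 10419.077, P2 9236.588, P5 9280.667.
Highest priority: P4.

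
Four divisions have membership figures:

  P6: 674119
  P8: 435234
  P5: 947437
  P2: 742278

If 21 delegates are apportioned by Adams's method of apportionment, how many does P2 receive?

6

Standard divisor 2799068/21 ≈ 133288.952; standard quotas: P6 5.058, P8 3.265, P5 7.108, P2 5.569.
Rounding up gives 6, 4, 8, 6 = 24 seats, so the divisor must be adjusted.
With modified divisor 146800: modified quotas P6 4.592, P8 2.965, P5 6.454, P2 5.056.
Rounding up: P6 5, P8 3, P5 7, P2 6 (total 21).
P2 receives 6.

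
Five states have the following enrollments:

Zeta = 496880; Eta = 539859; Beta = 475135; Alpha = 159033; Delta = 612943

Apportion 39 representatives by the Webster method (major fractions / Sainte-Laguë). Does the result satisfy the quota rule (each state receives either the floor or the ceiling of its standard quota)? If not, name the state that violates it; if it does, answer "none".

none

Standard quotas: Zeta 8.485, Eta 9.219, Beta 8.114, Alpha 2.716, Delta 10.467.
Webster allocation: Zeta 9, Eta 9, Beta 8, Alpha 3, Delta 10.
Every allocation lies between the lower and upper quota.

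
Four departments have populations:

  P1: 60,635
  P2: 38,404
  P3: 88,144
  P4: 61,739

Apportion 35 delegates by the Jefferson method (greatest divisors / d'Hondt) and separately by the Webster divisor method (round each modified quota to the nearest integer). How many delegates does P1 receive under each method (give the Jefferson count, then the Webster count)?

8 and 9

Jefferson: P1 8, P2 5, P3 13, P4 9.
Webster: P1 9, P2 5, P3 12, P4 9.
P1 gets 8 under Jefferson and 9 under Webster.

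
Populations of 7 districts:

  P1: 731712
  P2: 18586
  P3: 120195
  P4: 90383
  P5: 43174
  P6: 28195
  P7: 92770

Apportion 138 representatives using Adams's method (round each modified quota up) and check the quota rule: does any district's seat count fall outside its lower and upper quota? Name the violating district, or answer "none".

Standard quotas: P1 89.755, P2 2.280, P3 14.744, P4 11.087, P5 5.296, P6 3.459, P7 11.380.
Adams allocation: P1 87, P2 3, P3 15, P4 11, P5 6, P6 4, P7 12.
P1 has quota 89.755 (lower 89, upper 90) but receives 87 — outside the quota interval.

P1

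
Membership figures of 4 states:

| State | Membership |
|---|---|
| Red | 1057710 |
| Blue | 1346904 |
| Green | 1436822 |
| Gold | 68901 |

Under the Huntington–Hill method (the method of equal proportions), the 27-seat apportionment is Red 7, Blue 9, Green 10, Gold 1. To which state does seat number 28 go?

Priority for the next seat is population ÷ (√(s·(s+1))).
Priorities: Red 141342.444, Blue 141976.148, Green 136995.602, Gold 48720.364.
Highest priority: Blue.

Blue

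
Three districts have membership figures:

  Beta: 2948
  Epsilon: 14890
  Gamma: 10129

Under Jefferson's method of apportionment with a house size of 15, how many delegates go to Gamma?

Standard divisor 27967/15 ≈ 1864.467; standard quotas: Beta 1.581, Epsilon 7.986, Gamma 5.433.
Rounding down gives 1, 7, 5 = 13 seats, so the divisor must be adjusted.
With modified divisor 1670: modified quotas Beta 1.765, Epsilon 8.916, Gamma 6.065.
Rounding down: Beta 1, Epsilon 8, Gamma 6 (total 15).
Gamma receives 6.

6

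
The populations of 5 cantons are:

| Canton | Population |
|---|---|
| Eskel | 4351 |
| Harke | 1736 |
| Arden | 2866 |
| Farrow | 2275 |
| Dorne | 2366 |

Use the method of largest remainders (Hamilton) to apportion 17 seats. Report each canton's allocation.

Eskel: 5, Harke: 2, Arden: 4, Farrow: 3, Dorne: 3

The standard divisor is 13594/17 ≈ 799.647.
Standard quotas: Eskel 5.441, Harke 2.171, Arden 3.584, Farrow 2.845, Dorne 2.959.
Lower quotas: Eskel 5, Harke 2, Arden 3, Farrow 2, Dorne 2 (sum 14, leaving 3 seats).
Remainders in descending order: Dorne 0.959, Farrow 0.845, Arden 0.584, Eskel 0.441, Harke 0.171.
Largest remainders: Dorne, Farrow, Arden receive the extra seats.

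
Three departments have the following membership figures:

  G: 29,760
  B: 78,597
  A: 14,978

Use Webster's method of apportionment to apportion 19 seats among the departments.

Standard divisor 123335/19 ≈ 6491.316; standard quotas: G 4.585, B 12.108, A 2.307.
Rounding to the nearest integer gives G 5, B 12, A 2 — total 19, matching the house size, so no adjustment is needed.

G 5; B 12; A 2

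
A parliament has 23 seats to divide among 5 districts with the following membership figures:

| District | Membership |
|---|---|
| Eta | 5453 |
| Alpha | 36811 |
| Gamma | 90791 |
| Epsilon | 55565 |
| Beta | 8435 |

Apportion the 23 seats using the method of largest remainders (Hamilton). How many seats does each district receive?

Eta 1, Alpha 4, Gamma 11, Epsilon 6, Beta 1

Total 197055; standard divisor 197055/23 ≈ 8567.609.
Standard quotas: Eta 0.6365, Alpha 4.2965, Gamma 10.5970, Epsilon 6.4855, Beta 0.9845.
Lower quotas: Eta 0, Alpha 4, Gamma 10, Epsilon 6, Beta 0 (sum 20, leaving 3 seats).
Remainders in descending order: Beta 0.9845, Eta 0.6365, Gamma 0.5970, Epsilon 0.4855, Alpha 0.2965.
Largest remainders: Beta, Eta, Gamma receive the extra seats.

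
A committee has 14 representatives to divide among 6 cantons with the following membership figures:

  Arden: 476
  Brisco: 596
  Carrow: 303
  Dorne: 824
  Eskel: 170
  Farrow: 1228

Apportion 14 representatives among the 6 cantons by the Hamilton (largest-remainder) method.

The standard divisor is 3597/14 ≈ 256.929.
Standard quotas: Arden 1.853, Brisco 2.320, Carrow 1.179, Dorne 3.207, Eskel 0.662, Farrow 4.780.
Lower quotas: Arden 1, Brisco 2, Carrow 1, Dorne 3, Eskel 0, Farrow 4 (sum 11, leaving 3 seats).
Remainders in descending order: Arden 0.853, Farrow 0.780, Eskel 0.662, Brisco 0.320, Dorne 0.207, Carrow 0.179.
Largest remainders: Arden, Farrow, Eskel receive the extra seats.

Arden 2, Brisco 2, Carrow 1, Dorne 3, Eskel 1, Farrow 5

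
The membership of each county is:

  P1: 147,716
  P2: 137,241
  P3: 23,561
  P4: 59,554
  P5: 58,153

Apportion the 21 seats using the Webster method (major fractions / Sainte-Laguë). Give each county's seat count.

P1=7, P2=7, P3=1, P4=3, P5=3

Standard divisor 426225/21 ≈ 20296.429; standard quotas: P1 7.278, P2 6.762, P3 1.161, P4 2.934, P5 2.865.
Rounding to the nearest integer gives P1 7, P2 7, P3 1, P4 3, P5 3 — total 21, matching the house size, so no adjustment is needed.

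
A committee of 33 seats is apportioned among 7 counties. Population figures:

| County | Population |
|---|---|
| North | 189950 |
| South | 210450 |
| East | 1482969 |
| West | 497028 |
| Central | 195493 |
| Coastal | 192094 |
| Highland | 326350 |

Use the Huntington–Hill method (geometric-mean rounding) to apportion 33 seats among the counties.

With divisor 92477: modified quotas North 2.054, South 2.276, East 16.036, West 5.375, Central 2.114, Coastal 2.077, Highland 3.529.
Geometric-mean thresholds: North √(2·3)=2.449, South √(2·3)=2.449, East √(16·17)=16.492, West √(5·6)=5.477, Central √(2·3)=2.449, Coastal √(2·3)=2.449, Highland √(3·4)=3.464.
Each quota rounded against its threshold gives North 2, South 2, East 16, West 5, Central 2, Coastal 2, Highland 4 (total 33).

North 2, South 2, East 16, West 5, Central 2, Coastal 2, Highland 4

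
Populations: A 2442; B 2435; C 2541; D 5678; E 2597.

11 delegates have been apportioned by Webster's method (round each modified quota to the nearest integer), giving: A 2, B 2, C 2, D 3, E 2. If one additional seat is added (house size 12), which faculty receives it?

D

Priority for the next seat is population ÷ (current seats + 0.5).
Priorities: A 976.800, B 974.000, C 1016.400, D 1622.286, E 1038.800.
Highest priority: D.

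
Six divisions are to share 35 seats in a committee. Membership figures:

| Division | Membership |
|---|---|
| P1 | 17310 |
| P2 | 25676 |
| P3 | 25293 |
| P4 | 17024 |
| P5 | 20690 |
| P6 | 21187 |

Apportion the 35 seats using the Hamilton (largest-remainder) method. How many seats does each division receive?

The standard divisor is 127180/35 ≈ 3633.714.
Standard quotas: P1 4.7637, P2 7.0660, P3 6.9606, P4 4.6850, P5 5.6939, P6 5.8307.
Lower quotas: P1 4, P2 7, P3 6, P4 4, P5 5, P6 5 (sum 31, leaving 4 seats).
Remainders in descending order: P3 0.9606, P6 0.8307, P1 0.7637, P5 0.6939, P4 0.6850, P2 0.0660.
Largest remainders: P3, P6, P1, P5 receive the extra seats.

P1 5; P2 7; P3 7; P4 4; P5 6; P6 6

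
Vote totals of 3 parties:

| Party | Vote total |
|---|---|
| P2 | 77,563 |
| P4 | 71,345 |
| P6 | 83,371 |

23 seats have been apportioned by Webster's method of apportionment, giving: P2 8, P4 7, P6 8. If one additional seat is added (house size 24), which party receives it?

P6

Priority for the next seat is population ÷ (current seats + 0.5).
Priorities: P2 9125.059, P4 9512.667, P6 9808.353.
Highest priority: P6.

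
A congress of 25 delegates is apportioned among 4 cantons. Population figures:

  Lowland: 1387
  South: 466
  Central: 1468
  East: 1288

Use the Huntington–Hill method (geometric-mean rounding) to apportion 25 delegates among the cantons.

With divisor 188: modified quotas Lowland 7.378, South 2.479, Central 7.809, East 6.851.
Geometric-mean thresholds: Lowland √(7·8)=7.483, South √(2·3)=2.449, Central √(7·8)=7.483, East √(6·7)=6.481.
Each quota rounded against its threshold gives Lowland 7, South 3, Central 8, East 7 (total 25).

Lowland: 7, South: 3, Central: 8, East: 7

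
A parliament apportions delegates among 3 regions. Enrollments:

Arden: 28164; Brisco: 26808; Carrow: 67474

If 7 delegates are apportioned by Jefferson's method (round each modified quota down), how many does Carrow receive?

4

Standard divisor 122446/7 ≈ 17492.286; standard quotas: Arden 1.610, Brisco 1.533, Carrow 3.857.
Rounding down gives 1, 1, 3 = 5 seats, so the divisor must be adjusted.
With modified divisor 13800: modified quotas Arden 2.041, Brisco 1.943, Carrow 4.889.
Rounding down: Arden 2, Brisco 1, Carrow 4 (total 7).
Carrow receives 4.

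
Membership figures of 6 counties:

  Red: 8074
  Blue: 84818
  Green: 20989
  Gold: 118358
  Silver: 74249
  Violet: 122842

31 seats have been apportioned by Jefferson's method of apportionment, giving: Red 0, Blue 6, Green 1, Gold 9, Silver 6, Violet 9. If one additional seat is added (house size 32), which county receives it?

Priority for the next seat is population ÷ (current seats + 1).
Priorities: Red 8074.000, Blue 12116.857, Green 10494.500, Gold 11835.800, Silver 10607.000, Violet 12284.200.
Highest priority: Violet.

Violet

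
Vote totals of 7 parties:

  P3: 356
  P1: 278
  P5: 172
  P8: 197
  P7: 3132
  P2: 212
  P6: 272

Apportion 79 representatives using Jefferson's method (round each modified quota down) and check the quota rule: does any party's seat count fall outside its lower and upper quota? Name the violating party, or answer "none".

Standard quotas: P3 6.089, P1 4.755, P5 2.942, P8 3.369, P7 53.567, P2 3.626, P6 4.652.
Jefferson allocation: P3 6, P1 4, P5 3, P8 3, P7 56, P2 3, P6 4.
P7 has quota 53.567 (lower 53, upper 54) but receives 56 — outside the quota interval.

P7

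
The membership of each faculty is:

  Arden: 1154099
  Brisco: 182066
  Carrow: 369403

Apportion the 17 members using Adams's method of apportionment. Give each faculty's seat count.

Standard divisor 1705568/17 ≈ 100327.529; standard quotas: Arden 11.503, Brisco 1.815, Carrow 3.682.
Rounding up gives 12, 2, 4 = 18 seats, so the divisor must be adjusted.
With modified divisor 110200: modified quotas Arden 10.473, Brisco 1.652, Carrow 3.352.
Rounding up: Arden 11, Brisco 2, Carrow 4 (total 17).

Arden=11, Brisco=2, Carrow=4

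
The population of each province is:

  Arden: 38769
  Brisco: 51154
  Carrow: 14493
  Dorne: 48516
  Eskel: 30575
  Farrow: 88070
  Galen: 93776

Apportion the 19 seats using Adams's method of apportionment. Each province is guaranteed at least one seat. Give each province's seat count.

Arden 2, Brisco 3, Carrow 1, Dorne 3, Eskel 2, Farrow 4, Galen 4

Standard divisor 365353/19 ≈ 19229.105; standard quotas: Arden 2.016, Brisco 2.660, Carrow 0.754, Dorne 2.523, Eskel 1.590, Farrow 4.580, Galen 4.877.
Rounding up gives 3, 3, 1, 3, 2, 5, 5 = 22 seats, so the divisor must be adjusted.
With modified divisor 23900: modified quotas Arden 1.622, Brisco 2.140, Carrow 0.606, Dorne 2.030, Eskel 1.279, Farrow 3.685, Galen 3.924.
Rounding up: Arden 2, Brisco 3, Carrow 1, Dorne 3, Eskel 2, Farrow 4, Galen 4 (total 19).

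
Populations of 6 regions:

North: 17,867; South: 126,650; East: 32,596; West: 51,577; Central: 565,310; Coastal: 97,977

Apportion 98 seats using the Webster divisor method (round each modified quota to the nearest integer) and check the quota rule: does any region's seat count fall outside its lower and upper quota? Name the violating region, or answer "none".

Standard quotas: North 1.963, South 13.915, East 3.581, West 5.667, Central 62.110, Coastal 10.765.
Webster allocation: North 2, South 14, East 4, West 6, Central 61, Coastal 11.
Central has quota 62.110 (lower 62, upper 63) but receives 61 — outside the quota interval.

Central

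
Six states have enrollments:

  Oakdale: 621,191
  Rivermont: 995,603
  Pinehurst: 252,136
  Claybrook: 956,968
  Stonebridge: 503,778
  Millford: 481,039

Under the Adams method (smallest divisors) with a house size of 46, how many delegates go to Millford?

Standard divisor 3810715/46 ≈ 82841.63; standard quotas: Oakdale 7.499, Rivermont 12.018, Pinehurst 3.044, Claybrook 11.552, Stonebridge 6.081, Millford 5.807.
Rounding up gives 8, 13, 4, 12, 7, 6 = 50 seats, so the divisor must be adjusted.
With modified divisor 87900: modified quotas Oakdale 7.067, Rivermont 11.327, Pinehurst 2.868, Claybrook 10.887, Stonebridge 5.731, Millford 5.473.
Rounding up: Oakdale 8, Rivermont 12, Pinehurst 3, Claybrook 11, Stonebridge 6, Millford 6 (total 46).
Millford receives 6.

6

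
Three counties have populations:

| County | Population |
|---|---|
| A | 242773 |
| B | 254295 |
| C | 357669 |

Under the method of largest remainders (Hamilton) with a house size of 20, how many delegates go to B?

Total 854737; standard divisor 854737/20 ≈ 42736.85.
Standard quotas: A 5.6806, B 5.9503, C 8.3691.
Lower quotas: A 5, B 5, C 8 (sum 18, leaving 2 seats).
Remainders in descending order: B 0.9503, A 0.6806, C 0.3691.
The surplus seats go to B, A.
B receives 6.

6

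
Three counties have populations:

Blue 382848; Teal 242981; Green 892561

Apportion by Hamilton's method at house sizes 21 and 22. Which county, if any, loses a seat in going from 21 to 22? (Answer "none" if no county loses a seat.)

Teal

At 21 seats: Blue 5, Teal 4, Green 12.
At 22 seats: Blue 6, Teal 3, Green 13.
Teal drops from 4 to 3.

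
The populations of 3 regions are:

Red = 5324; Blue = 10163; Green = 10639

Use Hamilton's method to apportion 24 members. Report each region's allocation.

Red: 5; Blue: 9; Green: 10

Total 26126; standard divisor 26126/24 ≈ 1088.583.
Standard quotas: Red 4.8908, Blue 9.3360, Green 9.7733.
Lower quotas: Red 4, Blue 9, Green 9 (sum 22, leaving 2 seats).
Remainders in descending order: Red 0.8908, Green 0.7733, Blue 0.3360.
The surplus seats go to Red, Green.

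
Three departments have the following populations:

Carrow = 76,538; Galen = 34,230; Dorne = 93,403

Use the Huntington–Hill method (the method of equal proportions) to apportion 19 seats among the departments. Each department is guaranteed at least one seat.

Carrow: 7, Galen: 3, Dorne: 9

With divisor 10618: modified quotas Carrow 7.208, Galen 3.224, Dorne 8.797.
Geometric-mean thresholds: Carrow √(7·8)=7.483, Galen √(3·4)=3.464, Dorne √(8·9)=8.485.
Each quota rounded against its threshold gives Carrow 7, Galen 3, Dorne 9 (total 19).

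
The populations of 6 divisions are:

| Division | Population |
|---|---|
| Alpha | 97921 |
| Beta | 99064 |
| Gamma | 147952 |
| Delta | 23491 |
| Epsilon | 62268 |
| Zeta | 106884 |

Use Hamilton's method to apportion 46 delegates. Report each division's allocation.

The standard divisor is 537580/46 ≈ 11686.522.
Standard quotas: Alpha 8.3790, Beta 8.4768, Gamma 12.6601, Delta 2.0101, Epsilon 5.3282, Zeta 9.1459.
Lower quotas: Alpha 8, Beta 8, Gamma 12, Delta 2, Epsilon 5, Zeta 9 (sum 44, leaving 2 seats).
Remainders in descending order: Gamma 0.6601, Beta 0.4768, Alpha 0.3790, Epsilon 0.3282, Zeta 0.1459, Delta 0.0101.
Largest remainders: Gamma, Beta receive the extra seats.

Alpha 8, Beta 9, Gamma 13, Delta 2, Epsilon 5, Zeta 9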